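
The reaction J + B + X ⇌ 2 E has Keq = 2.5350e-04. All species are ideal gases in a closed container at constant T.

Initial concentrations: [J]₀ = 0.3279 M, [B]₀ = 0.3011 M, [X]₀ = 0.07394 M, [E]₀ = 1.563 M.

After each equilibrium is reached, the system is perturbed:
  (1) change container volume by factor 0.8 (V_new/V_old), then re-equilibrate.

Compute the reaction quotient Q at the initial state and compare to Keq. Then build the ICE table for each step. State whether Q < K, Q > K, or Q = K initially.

Q₀ = 334.6 vs Keq = 2.5350e-04 ⇒ Q>K, reverse
Step 1:
                  J         B         X         E
  I          0.3279    0.3011   0.07394     1.563
  C          0.7735    0.7735    0.7735    -1.547
  E           1.101     1.075    0.8475   0.01595
  solve Keq expr → x = -0.7735; check Q = 2.5350e-04
Then change container volume by factor 0.8 (V_new/V_old).
Step 2:
                  J         B         X         E
  I           1.377     1.343     1.059   0.01993
  C       -0.001161 -0.001161 -0.001161  0.002322
  E           1.376     1.342     1.058   0.02225
  solve Keq expr → x = 0.001161; check Q = 2.5350e-04

Q₀ = 334.6; Q > K (proceeds reverse)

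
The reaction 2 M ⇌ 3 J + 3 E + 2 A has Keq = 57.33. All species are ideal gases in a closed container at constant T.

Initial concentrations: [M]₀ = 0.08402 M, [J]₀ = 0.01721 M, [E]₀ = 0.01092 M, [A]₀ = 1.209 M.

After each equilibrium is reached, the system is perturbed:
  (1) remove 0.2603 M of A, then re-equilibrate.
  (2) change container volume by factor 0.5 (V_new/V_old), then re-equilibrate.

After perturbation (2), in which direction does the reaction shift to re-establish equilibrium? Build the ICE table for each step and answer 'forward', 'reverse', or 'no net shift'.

Direction: reverse

Q₀ = 1.3744e-09 vs Keq = 57.33 ⇒ Q<K, forward
Step 1:
                    M           J           E           A
  I           0.08402     0.01721     0.01092       1.209
  C          -0.08356      0.1253      0.1253     0.08356
  E        4.6210e-04      0.1425      0.1363       1.293
  solve Keq expr → x = 0.04178; check Q = 57.33
Then remove 0.2603 M of A.
Step 2:
                    M           J           E           A
  I        4.6210e-04      0.1425      0.1363       1.032
  C       -9.1929e-05  1.3789e-04  1.3789e-04  9.1929e-05
  E        3.7017e-04      0.1427      0.1364       1.032
  solve Keq expr → x = 4.5965e-05; check Q = 57.33
Then change container volume by factor 0.5 (V_new/V_old).
Step 3:
                    M           J           E           A
  I        7.4034e-04      0.2854      0.2728       2.065
  C          0.004729   -0.007094   -0.007094   -0.004729
  E           0.00547      0.2783      0.2657        2.06
  solve Keq expr → x = -0.002365; check Q = 57.33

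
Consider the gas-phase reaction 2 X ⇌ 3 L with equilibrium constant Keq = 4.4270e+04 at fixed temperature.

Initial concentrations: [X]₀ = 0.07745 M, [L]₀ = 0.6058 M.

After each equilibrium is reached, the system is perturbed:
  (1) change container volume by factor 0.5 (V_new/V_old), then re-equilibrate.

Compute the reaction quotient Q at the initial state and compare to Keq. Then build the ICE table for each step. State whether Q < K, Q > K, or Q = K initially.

Q₀ = 37.06 vs Keq = 4.4270e+04 ⇒ Q<K, forward
Step 1:
                    X           L
  init        0.07745      0.6058
  Δ          -0.07456      0.1118
  eq         0.002889      0.7176
  solve Keq expr → x = 0.03728; check Q = 4.4270e+04
Then change container volume by factor 0.5 (V_new/V_old).
Step 2:
                    X           L
  init       0.005779       1.435
  Δ          0.002363   -0.003545
  eq         0.008142       1.432
  solve Keq expr → x = -0.001182; check Q = 4.4270e+04

Q₀ = 37.06; Q < K (proceeds forward)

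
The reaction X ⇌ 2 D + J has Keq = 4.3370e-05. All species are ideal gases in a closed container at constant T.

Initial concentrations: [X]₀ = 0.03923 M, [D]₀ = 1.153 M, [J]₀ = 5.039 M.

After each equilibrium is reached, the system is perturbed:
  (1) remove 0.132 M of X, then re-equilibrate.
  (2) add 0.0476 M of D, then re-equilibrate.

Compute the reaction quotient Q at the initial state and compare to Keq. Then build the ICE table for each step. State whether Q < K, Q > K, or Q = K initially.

Q₀ = 170.8; Q > K (proceeds reverse)

Q₀ = 170.8 vs Keq = 4.3370e-05 ⇒ Q>K, reverse
Step 1:
                  X         D         J
  init      0.03923     1.153     5.039
  Δ          0.5753    -1.151   -0.5753
  eq         0.6145  0.002443     4.464
  solve Keq expr → x = -0.5753; check Q = 4.3370e-05
Then remove 0.132 M of X.
Step 2:
                  X         D         J
  init       0.4825  0.002443     4.464
  Δ       1.3897e-04 -2.7794e-04 -1.3897e-04
  eq         0.4826  0.002166     4.464
  solve Keq expr → x = -1.3897e-04; check Q = 4.3370e-05
Then add 0.0476 M of D.
Step 3:
                  X         D         J
  init       0.4826   0.04977     4.464
  Δ         0.02377  -0.04754  -0.02377
  eq         0.5064  0.002224      4.44
  solve Keq expr → x = -0.02377; check Q = 4.3370e-05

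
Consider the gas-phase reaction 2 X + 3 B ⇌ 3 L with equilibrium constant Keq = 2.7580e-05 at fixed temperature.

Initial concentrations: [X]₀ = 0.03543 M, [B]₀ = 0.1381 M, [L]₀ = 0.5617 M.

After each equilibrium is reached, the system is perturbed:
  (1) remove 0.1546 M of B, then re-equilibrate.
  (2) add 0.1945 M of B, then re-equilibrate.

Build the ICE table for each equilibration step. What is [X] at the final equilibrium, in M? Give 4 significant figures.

[X]_eq = 0.4019 M

Q₀ = 5.3603e+04 vs Keq = 2.7580e-05 ⇒ Q>K, reverse
Step 1:
                  X         B         L
  init      0.03543    0.1381    0.5617
  Δ          0.3669    0.5504   -0.5504
  eq         0.4023    0.6885   0.01134
  solve Keq expr → x = -0.1835; check Q = 2.7580e-05
Then remove 0.1546 M of B.
Step 2:
                  X         B         L
  init       0.4023    0.5339   0.01134
  Δ        0.001654  0.002481 -0.002481
  eq          0.404    0.5363  0.008856
  solve Keq expr → x = -8.2688e-04; check Q = 2.7580e-05
Then add 0.1945 M of B.
Step 3:
                  X         B         L
  init        0.404    0.7308  0.008856
  Δ       -0.002079 -0.003119  0.003119
  eq         0.4019    0.7277   0.01197
  solve Keq expr → x = 0.00104; check Q = 2.7580e-05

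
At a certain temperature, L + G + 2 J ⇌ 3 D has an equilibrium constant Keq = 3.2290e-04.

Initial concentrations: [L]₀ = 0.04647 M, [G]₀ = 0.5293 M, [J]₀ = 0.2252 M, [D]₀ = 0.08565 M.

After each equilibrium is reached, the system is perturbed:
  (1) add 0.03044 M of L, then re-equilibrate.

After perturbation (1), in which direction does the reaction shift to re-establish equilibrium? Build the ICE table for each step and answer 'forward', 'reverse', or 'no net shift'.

Direction: forward

Q₀ = 0.5037 vs Keq = 3.2290e-04 ⇒ Q>K, reverse
Step 1:
                  L         G         J         D
  I         0.04647    0.5293    0.2252   0.08565
  C         0.02524   0.02524   0.05049  -0.07573
  E         0.07171    0.5545    0.2757  0.009919
  solve Keq expr → x = -0.02524; check Q = 3.2290e-04
Then add 0.03044 M of L.
Step 2:
                  L         G         J         D
  I          0.1022    0.5545    0.2757  0.009919
  C       -4.0088e-04 -4.0088e-04 -8.0177e-04  0.001203
  E          0.1018    0.5541    0.2749   0.01112
  solve Keq expr → x = 4.0088e-04; check Q = 3.2290e-04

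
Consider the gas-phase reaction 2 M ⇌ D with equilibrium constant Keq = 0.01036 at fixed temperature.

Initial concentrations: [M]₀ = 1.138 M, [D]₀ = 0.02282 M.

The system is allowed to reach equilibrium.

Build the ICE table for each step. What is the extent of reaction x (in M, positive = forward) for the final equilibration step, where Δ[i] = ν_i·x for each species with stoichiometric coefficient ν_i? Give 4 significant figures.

x = -0.008977 M

Q₀ = 0.01762 vs Keq = 0.01036 ⇒ Q>K, reverse
Step 1:
                    M           D
  I             1.138     0.02282
  C           0.01795   -0.008977
  E             1.156     0.01384
  solve Keq expr → x = -0.008977; check Q = 0.01036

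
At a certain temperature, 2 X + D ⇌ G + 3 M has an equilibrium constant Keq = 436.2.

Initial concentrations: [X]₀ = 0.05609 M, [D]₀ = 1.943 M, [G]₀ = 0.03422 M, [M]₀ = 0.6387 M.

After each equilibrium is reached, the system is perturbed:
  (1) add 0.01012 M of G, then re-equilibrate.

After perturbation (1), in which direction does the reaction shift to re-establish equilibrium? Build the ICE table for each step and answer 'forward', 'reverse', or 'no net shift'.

Direction: reverse

Q₀ = 1.459 vs Keq = 436.2 ⇒ Q<K, forward
Step 1:
                  X         D         G         M
  init      0.05609     1.943   0.03422    0.6387
  Δ        -0.05098  -0.02549   0.02549   0.07647
  eq        0.00511     1.918   0.05971    0.7152
  solve Keq expr → x = 0.02549; check Q = 436.2
Then add 0.01012 M of G.
Step 2:
                  X         D         G         M
  init      0.00511     1.918   0.06983    0.7152
  Δ       4.0092e-04 2.0046e-04 -2.0046e-04 -6.0137e-04
  eq       0.005511     1.918   0.06963    0.7146
  solve Keq expr → x = -2.0046e-04; check Q = 436.2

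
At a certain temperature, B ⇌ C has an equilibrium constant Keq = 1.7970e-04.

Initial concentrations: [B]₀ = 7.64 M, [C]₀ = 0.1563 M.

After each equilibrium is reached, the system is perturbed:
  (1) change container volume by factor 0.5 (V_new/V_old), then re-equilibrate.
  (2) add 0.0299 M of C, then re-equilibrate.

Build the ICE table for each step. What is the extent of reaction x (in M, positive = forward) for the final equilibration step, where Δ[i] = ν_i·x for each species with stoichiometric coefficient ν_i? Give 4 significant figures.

Q₀ = 0.02046 vs Keq = 1.7970e-04 ⇒ Q>K, reverse
Step 1:
                  B         C
  I            7.64    0.1563
  C          0.1549   -0.1549
  E           7.795  0.001401
  solve Keq expr → x = -0.1549; check Q = 1.7970e-04
Then change container volume by factor 0.5 (V_new/V_old).
Step 2:
                  B         C
  I           15.59  0.002801
  C               0         0
  E           15.59  0.002801
  solve Keq expr → x = 0; check Q = 1.7970e-04
Then add 0.0299 M of C.
Step 3:
                  B         C
  I           15.59    0.0327
  C         0.02989  -0.02989
  E           15.62  0.002807
  solve Keq expr → x = -0.02989; check Q = 1.7970e-04

x = -0.02989 M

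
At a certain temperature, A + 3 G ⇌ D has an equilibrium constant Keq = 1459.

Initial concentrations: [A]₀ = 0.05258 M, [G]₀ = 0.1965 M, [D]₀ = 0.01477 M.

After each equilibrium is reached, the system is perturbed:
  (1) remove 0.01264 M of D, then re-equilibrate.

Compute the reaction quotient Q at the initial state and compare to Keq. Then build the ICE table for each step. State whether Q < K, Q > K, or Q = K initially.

Q₀ = 37.02; Q < K (proceeds forward)

Q₀ = 37.02 vs Keq = 1459 ⇒ Q<K, forward
Step 1:
                  A         G         D
  I         0.05258    0.1965   0.01477
  C        -0.02921  -0.08764   0.02921
  E         0.02337    0.1089   0.04398
  solve Keq expr → x = 0.02921; check Q = 1459
Then remove 0.01264 M of D.
Step 2:
                  A         G         D
  I         0.02337    0.1089   0.03134
  C       -0.002106 -0.006317  0.002106
  E         0.02126    0.1025   0.03345
  solve Keq expr → x = 0.002106; check Q = 1459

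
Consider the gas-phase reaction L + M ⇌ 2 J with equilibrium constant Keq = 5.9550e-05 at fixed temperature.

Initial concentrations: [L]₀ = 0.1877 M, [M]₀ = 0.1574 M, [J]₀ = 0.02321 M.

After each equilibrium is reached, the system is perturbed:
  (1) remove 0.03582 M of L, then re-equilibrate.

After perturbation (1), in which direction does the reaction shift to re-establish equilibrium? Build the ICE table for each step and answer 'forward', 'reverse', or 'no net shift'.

Direction: reverse

Q₀ = 0.01823 vs Keq = 5.9550e-05 ⇒ Q>K, reverse
Step 1:
                    L           M           J
  I            0.1877      0.1574     0.02321
  C            0.0109      0.0109     -0.0218
  E            0.1986      0.1683    0.001411
  solve Keq expr → x = -0.0109; check Q = 5.9550e-05
Then remove 0.03582 M of L.
Step 2:
                    L           M           J
  I            0.1628      0.1683    0.001411
  C        6.6519e-05  6.6519e-05 -1.3304e-04
  E            0.1628      0.1684    0.001278
  solve Keq expr → x = -6.6519e-05; check Q = 5.9550e-05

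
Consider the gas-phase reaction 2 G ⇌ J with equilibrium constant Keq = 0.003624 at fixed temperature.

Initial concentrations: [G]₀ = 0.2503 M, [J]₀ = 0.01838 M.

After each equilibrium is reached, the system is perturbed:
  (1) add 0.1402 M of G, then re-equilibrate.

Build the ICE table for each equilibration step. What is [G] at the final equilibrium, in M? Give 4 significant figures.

[G]_eq = 0.4259 M

Q₀ = 0.2934 vs Keq = 0.003624 ⇒ Q>K, reverse
Step 1:
                   G          J
  I           0.2503    0.01838
  C          0.03617   -0.01808
  E           0.2865 2.9739e-04
  solve Keq expr → x = -0.01808; check Q = 0.003624
Then add 0.1402 M of G.
Step 2:
                   G          J
  I           0.4267 2.9739e-04
  C       -7.2021e-04 3.6011e-04
  E           0.4259 6.5750e-04
  solve Keq expr → x = 3.6011e-04; check Q = 0.003624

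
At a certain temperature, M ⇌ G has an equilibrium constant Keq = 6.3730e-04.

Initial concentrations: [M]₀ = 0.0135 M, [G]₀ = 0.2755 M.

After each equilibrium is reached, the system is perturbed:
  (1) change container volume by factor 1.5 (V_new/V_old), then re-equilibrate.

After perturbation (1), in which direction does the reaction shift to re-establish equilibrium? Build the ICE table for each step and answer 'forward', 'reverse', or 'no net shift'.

Q₀ = 20.41 vs Keq = 6.3730e-04 ⇒ Q>K, reverse
Step 1:
                  M         G
  I          0.0135    0.2755
  C          0.2753   -0.2753
  E          0.2888 1.8406e-04
  solve Keq expr → x = -0.2753; check Q = 6.3730e-04
Then change container volume by factor 1.5 (V_new/V_old).
Step 2:
                  M         G
  I          0.1925 1.2271e-04
  C               0         0
  E          0.1925 1.2271e-04
  solve Keq expr → x = 0; check Q = 6.3730e-04

Direction: no net shift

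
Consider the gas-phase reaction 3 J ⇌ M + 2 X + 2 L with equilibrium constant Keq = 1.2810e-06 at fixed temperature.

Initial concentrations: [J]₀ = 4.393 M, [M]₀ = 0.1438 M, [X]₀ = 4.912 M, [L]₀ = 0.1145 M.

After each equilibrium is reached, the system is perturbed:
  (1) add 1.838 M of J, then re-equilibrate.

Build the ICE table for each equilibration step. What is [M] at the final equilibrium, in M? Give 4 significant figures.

[M]_eq = 0.09278 M

Q₀ = 5.3654e-04 vs Keq = 1.2810e-06 ⇒ Q>K, reverse
Step 1:
                   J          M          X          L
  Initial      4.393     0.1438      4.912     0.1145
  Change      0.1603   -0.05344    -0.1069    -0.1069
  Equil        4.553    0.09036      4.805   0.007613
  solve Keq expr → x = -0.05344; check Q = 1.2810e-06
Then add 1.838 M of J.
Step 2:
                   J          M          X          L
  Initial      6.391    0.09036      4.805   0.007613
  Change   -0.007271   0.002424   0.004847   0.004847
  Equil        6.384    0.09278       4.81    0.01246
  solve Keq expr → x = 0.002424; check Q = 1.2810e-06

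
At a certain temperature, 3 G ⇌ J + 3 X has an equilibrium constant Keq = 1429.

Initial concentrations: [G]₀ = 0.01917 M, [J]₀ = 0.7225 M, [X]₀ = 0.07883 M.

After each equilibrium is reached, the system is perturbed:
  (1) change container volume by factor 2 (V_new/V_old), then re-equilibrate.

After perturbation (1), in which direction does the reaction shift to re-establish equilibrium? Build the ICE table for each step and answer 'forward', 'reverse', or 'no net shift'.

Direction: forward

Q₀ = 50.24 vs Keq = 1429 ⇒ Q<K, forward
Step 1:
                  G         J         X
  init      0.01917    0.7225   0.07883
  Δ        -0.01193  0.003976   0.01193
  eq       0.007243    0.7265   0.09076
  solve Keq expr → x = 0.003976; check Q = 1429
Then change container volume by factor 2 (V_new/V_old).
Step 2:
                  G         J         X
  init     0.003622    0.3632   0.04538
  Δ       -7.0205e-04 2.3402e-04 7.0205e-04
  eq        0.00292    0.3635   0.04608
  solve Keq expr → x = 2.3402e-04; check Q = 1429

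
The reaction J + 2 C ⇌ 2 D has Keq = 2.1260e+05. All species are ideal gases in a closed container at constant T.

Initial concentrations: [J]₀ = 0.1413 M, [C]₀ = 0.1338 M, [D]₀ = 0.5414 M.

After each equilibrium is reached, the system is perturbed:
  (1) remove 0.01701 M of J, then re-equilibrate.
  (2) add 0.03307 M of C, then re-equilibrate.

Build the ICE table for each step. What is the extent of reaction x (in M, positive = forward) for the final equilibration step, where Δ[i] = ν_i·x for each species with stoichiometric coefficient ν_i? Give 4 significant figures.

Q₀ = 115.9 vs Keq = 2.1260e+05 ⇒ Q<K, forward
Step 1:
                   J          C          D
  Initial     0.1413     0.1338     0.5414
  Change    -0.06428    -0.1286     0.1286
  Equil      0.07702   0.005236       0.67
  solve Keq expr → x = 0.06428; check Q = 2.1260e+05
Then remove 0.01701 M of J.
Step 2:
                   J          C          D
  Initial    0.06001   0.005236       0.67
  Change  3.3666e-04 6.7331e-04 -6.7331e-04
  Equil      0.06034   0.005909     0.6693
  solve Keq expr → x = -3.3666e-04; check Q = 2.1260e+05
Then add 0.03307 M of C.
Step 3:
                   J          C          D
  Initial    0.06034    0.03898     0.6693
  Change    -0.01588   -0.03177    0.03177
  Equil      0.04446   0.007211     0.7011
  solve Keq expr → x = 0.01588; check Q = 2.1260e+05

x = 0.01588 M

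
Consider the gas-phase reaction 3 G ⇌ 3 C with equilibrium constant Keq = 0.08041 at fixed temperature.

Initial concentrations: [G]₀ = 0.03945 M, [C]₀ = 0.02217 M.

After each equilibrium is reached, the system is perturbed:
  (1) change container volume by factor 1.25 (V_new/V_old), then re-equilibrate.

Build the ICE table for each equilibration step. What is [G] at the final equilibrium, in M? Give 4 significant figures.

[G]_eq = 0.03443 M

Q₀ = 0.1775 vs Keq = 0.08041 ⇒ Q>K, reverse
Step 1:
                   G          C
  init       0.03945    0.02217
  Δ         0.003592  -0.003592
  eq         0.04304    0.01858
  solve Keq expr → x = -0.001197; check Q = 0.08041
Then change container volume by factor 1.25 (V_new/V_old).
Step 2:
                   G          C
  init       0.03443    0.01486
  Δ                0          0
  eq         0.03443    0.01486
  solve Keq expr → x = 0; check Q = 0.08041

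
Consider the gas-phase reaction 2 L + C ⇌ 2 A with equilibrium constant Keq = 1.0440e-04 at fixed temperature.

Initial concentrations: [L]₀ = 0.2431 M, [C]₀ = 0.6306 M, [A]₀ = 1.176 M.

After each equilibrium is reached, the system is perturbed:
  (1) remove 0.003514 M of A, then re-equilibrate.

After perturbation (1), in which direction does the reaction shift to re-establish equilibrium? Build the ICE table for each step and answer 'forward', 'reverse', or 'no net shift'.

Q₀ = 37.11 vs Keq = 1.0440e-04 ⇒ Q>K, reverse
Step 1:
                  L         C         A
  Initial    0.2431    0.6306     1.176
  Change       1.16    0.5801     -1.16
  Equil       1.403     1.211   0.01578
  solve Keq expr → x = -0.5801; check Q = 1.0440e-04
Then remove 0.003514 M of A.
Step 2:
                  L         C         A
  Initial     1.403     1.211   0.01226
  Change  -0.003464 -0.001732  0.003464
  Equil         1.4     1.209   0.01573
  solve Keq expr → x = 0.001732; check Q = 1.0440e-04

Direction: forward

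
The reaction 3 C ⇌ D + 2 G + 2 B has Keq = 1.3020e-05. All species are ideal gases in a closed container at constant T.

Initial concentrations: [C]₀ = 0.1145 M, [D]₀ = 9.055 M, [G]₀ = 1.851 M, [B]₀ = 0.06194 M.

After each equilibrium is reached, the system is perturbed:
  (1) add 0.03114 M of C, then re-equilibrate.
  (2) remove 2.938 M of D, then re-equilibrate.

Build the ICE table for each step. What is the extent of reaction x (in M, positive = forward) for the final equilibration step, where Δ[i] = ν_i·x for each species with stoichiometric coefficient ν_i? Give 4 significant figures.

Q₀ = 79.29 vs Keq = 1.3020e-05 ⇒ Q>K, reverse
Step 1:
                  C         D         G         B
  init       0.1145     9.055     1.851   0.06194
  Δ         0.09281  -0.03094  -0.06188  -0.06188
  eq         0.2073     9.024     1.789 6.3374e-05
  solve Keq expr → x = -0.03094; check Q = 1.3020e-05
Then add 0.03114 M of C.
Step 2:
                  C         D         G         B
  init       0.2385     9.024     1.789 6.3374e-05
  Δ       -2.2186e-05 7.3953e-06 1.4791e-05 1.4791e-05
  eq         0.2384     9.024     1.789 7.8164e-05
  solve Keq expr → x = 7.3953e-06; check Q = 1.3020e-05
Then remove 2.938 M of D.
Step 3:
                  C         D         G         B
  init       0.2384     6.086     1.789 7.8164e-05
  Δ       -2.5498e-05 8.4993e-06 1.6999e-05 1.6999e-05
  eq         0.2384     6.086     1.789 9.5163e-05
  solve Keq expr → x = 8.4993e-06; check Q = 1.3020e-05

x = 8.4993e-06 M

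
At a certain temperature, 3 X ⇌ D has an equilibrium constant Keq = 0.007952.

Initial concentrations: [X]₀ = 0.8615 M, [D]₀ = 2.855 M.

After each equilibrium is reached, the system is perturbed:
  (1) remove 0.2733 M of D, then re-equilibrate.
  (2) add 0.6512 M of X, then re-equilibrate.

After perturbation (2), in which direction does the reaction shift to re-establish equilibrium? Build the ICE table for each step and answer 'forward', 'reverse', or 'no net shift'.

Q₀ = 4.465 vs Keq = 0.007952 ⇒ Q>K, reverse
Step 1:
                    X           D
  init         0.8615       2.855
  Δ             4.625      -1.542
  eq            5.487       1.313
  solve Keq expr → x = -1.542; check Q = 0.007952
Then remove 0.2733 M of D.
Step 2:
                    X           D
  init          5.487        1.04
  Δ           -0.2688     0.08959
  eq            5.218        1.13
  solve Keq expr → x = 0.08959; check Q = 0.007952
Then add 0.6512 M of X.
Step 3:
                    X           D
  init          5.869        1.13
  Δ           -0.4363      0.1454
  eq            5.433       1.275
  solve Keq expr → x = 0.1454; check Q = 0.007952

Direction: forward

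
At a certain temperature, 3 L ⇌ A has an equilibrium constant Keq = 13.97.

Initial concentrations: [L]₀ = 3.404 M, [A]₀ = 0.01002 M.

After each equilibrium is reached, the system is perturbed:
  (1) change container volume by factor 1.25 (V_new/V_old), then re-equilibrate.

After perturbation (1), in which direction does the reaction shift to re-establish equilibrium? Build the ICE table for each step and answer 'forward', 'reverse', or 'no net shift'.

Q₀ = 2.5404e-04 vs Keq = 13.97 ⇒ Q<K, forward
Step 1:
                   L          A
  init         3.404    0.01002
  Δ           -2.988      0.996
  eq           0.416      1.006
  solve Keq expr → x = 0.996; check Q = 13.97
Then change container volume by factor 1.25 (V_new/V_old).
Step 2:
                   L          A
  init        0.3328     0.8048
  Δ          0.05066   -0.01689
  eq          0.3835     0.7879
  solve Keq expr → x = -0.01689; check Q = 13.97

Direction: reverse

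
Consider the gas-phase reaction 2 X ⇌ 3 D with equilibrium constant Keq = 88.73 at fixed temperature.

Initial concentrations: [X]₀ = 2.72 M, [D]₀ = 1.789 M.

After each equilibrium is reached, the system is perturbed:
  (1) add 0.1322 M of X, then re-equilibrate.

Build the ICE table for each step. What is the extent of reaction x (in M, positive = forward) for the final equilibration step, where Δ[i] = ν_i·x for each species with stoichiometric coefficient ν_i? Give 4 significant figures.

x = 0.04393 M

Q₀ = 0.7739 vs Keq = 88.73 ⇒ Q<K, forward
Step 1:
                  X         D
  I            2.72     1.789
  C           -1.74     2.611
  E          0.9797       4.4
  solve Keq expr → x = 0.8702; check Q = 88.73
Then add 0.1322 M of X.
Step 2:
                  X         D
  I           1.112       4.4
  C        -0.08786    0.1318
  E           1.024     4.531
  solve Keq expr → x = 0.04393; check Q = 88.73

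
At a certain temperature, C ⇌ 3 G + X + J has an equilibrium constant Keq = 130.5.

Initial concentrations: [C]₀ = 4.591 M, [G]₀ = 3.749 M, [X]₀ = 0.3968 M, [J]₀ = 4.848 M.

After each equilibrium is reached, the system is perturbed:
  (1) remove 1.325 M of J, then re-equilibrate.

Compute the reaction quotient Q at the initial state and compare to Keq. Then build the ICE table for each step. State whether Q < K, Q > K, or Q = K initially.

Q₀ = 22.08 vs Keq = 130.5 ⇒ Q<K, forward
Step 1:
                  C         G         X         J
  Initial     4.591     3.749    0.3968     4.848
  Change    -0.4219     1.266    0.4219    0.4219
  Equil       4.169     5.015    0.8187      5.27
  solve Keq expr → x = 0.4219; check Q = 130.5
Then remove 1.325 M of J.
Step 2:
                  C         G         X         J
  Initial     4.169     5.015    0.8187     3.945
  Change   -0.08503    0.2551   0.08503   0.08503
  Equil       4.084      5.27    0.9037      4.03
  solve Keq expr → x = 0.08503; check Q = 130.5

Q₀ = 22.08; Q < K (proceeds forward)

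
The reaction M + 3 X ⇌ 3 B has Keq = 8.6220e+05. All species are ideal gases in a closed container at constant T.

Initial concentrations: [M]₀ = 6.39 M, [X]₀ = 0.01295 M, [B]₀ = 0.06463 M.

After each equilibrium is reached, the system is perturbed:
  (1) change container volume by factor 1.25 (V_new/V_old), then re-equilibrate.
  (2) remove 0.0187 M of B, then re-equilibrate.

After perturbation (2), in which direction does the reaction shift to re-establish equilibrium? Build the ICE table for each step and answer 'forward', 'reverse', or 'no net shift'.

Direction: forward

Q₀ = 19.45 vs Keq = 8.6220e+05 ⇒ Q<K, forward
Step 1:
                    M           X           B
  Initial        6.39     0.01295     0.06463
  Change    -0.004171    -0.01251     0.01251
  Equil         6.386  4.3687e-04     0.07714
  solve Keq expr → x = 0.004171; check Q = 8.6220e+05
Then change container volume by factor 1.25 (V_new/V_old).
Step 2:
                    M           X           B
  Initial       5.109  3.4950e-04     0.06171
  Change   8.9412e-06  2.6824e-05 -2.6824e-05
  Equil         5.109  3.7632e-04     0.06169
  solve Keq expr → x = -8.9412e-06; check Q = 8.6220e+05
Then remove 0.0187 M of B.
Step 3:
                    M           X           B
  Initial       5.109  3.7632e-04     0.04299
  Change  -3.7795e-05 -1.1339e-04  1.1339e-04
  Equil         5.109  2.6294e-04      0.0431
  solve Keq expr → x = 3.7795e-05; check Q = 8.6220e+05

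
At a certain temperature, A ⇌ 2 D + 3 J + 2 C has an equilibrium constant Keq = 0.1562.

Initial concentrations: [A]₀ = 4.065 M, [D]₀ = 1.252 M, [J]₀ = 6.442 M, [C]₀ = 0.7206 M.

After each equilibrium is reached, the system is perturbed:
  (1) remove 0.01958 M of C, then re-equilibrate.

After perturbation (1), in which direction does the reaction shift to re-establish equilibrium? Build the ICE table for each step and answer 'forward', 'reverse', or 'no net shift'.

Q₀ = 53.53 vs Keq = 0.1562 ⇒ Q>K, reverse
Step 1:
                  A         D         J         C
  I           4.065     1.252     6.442    0.7206
  C          0.3098   -0.6196   -0.9294   -0.6196
  E           4.375    0.6324     5.513     0.101
  solve Keq expr → x = -0.3098; check Q = 0.1562
Then remove 0.01958 M of C.
Step 2:
                  A         D         J         C
  I           4.375    0.6324     5.513   0.08141
  C        -0.00815    0.0163   0.02445    0.0163
  E           4.367    0.6487     5.537   0.09771
  solve Keq expr → x = 0.00815; check Q = 0.1562

Direction: forward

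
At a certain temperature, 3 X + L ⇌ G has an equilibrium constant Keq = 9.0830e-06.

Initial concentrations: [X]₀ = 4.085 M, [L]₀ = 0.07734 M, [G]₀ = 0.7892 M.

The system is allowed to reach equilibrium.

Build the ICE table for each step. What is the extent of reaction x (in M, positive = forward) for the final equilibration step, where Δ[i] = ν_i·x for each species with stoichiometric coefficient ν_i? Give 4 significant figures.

Q₀ = 0.1497 vs Keq = 9.0830e-06 ⇒ Q>K, reverse
Step 1:
                   X          L          G
  Initial      4.085    0.07734     0.7892
  Change       2.361     0.7871    -0.7871
  Equil        6.446     0.8644   0.002103
  solve Keq expr → x = -0.7871; check Q = 9.0830e-06

x = -0.7871 M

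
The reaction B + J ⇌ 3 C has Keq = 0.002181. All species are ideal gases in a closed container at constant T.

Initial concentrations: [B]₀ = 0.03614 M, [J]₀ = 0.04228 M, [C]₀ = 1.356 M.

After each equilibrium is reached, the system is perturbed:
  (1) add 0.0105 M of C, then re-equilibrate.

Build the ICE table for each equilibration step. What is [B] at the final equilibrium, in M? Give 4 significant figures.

Q₀ = 1632 vs Keq = 0.002181 ⇒ Q>K, reverse
Step 1:
                    B           J           C
  Initial     0.03614     0.04228       1.356
  Change        0.426       0.426      -1.278
  Equil        0.4622      0.4683     0.07786
  solve Keq expr → x = -0.426; check Q = 0.002181
Then add 0.0105 M of C.
Step 2:
                    B           J           C
  Initial      0.4622      0.4683     0.08836
  Change     0.003375    0.003375    -0.01012
  Equil        0.4656      0.4717     0.07824
  solve Keq expr → x = -0.003375; check Q = 0.002181

[B]_eq = 0.4656 M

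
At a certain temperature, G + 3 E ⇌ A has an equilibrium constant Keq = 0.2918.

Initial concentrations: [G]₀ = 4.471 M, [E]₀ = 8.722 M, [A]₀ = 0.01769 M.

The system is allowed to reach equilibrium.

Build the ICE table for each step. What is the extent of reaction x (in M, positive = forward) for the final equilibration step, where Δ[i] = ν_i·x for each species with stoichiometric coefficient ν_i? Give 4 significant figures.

Q₀ = 5.9631e-06 vs Keq = 0.2918 ⇒ Q<K, forward
Step 1:
                   G          E          A
  Initial      4.471      8.722    0.01769
  Change      -2.381     -7.143      2.381
  Equil         2.09      1.579      2.399
  solve Keq expr → x = 2.381; check Q = 0.2918

x = 2.381 M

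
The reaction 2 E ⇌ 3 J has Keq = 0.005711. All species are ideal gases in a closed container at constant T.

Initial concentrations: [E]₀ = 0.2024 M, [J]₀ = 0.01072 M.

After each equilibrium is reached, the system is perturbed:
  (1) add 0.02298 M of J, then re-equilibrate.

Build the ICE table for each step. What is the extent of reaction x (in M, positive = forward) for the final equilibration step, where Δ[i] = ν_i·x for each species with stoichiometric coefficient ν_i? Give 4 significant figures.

x = -0.006714 M

Q₀ = 3.0072e-05 vs Keq = 0.005711 ⇒ Q<K, forward
Step 1:
                    E           J
  I            0.2024     0.01072
  C          -0.02979     0.04469
  E            0.1726     0.05541
  solve Keq expr → x = 0.0149; check Q = 0.005711
Then add 0.02298 M of J.
Step 2:
                    E           J
  I            0.1726     0.07839
  C           0.01343    -0.02014
  E             0.186     0.05825
  solve Keq expr → x = -0.006714; check Q = 0.005711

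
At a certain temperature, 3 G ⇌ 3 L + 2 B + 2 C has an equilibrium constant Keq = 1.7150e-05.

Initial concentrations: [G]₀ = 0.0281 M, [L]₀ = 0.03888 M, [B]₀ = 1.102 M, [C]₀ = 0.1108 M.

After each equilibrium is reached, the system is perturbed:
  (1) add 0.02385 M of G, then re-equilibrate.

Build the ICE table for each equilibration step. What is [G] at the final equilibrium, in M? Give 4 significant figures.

Q₀ = 0.03949 vs Keq = 1.7150e-05 ⇒ Q>K, reverse
Step 1:
                    G           L           B           C
  init         0.0281     0.03888       1.102      0.1108
  Δ           0.03159    -0.03159    -0.02106    -0.02106
  eq          0.05969    0.007291       1.081     0.08974
  solve Keq expr → x = -0.01053; check Q = 1.7150e-05
Then add 0.02385 M of G.
Step 2:
                    G           L           B           C
  init        0.08354    0.007291       1.081     0.08974
  Δ         -0.002481    0.002481    0.001654    0.001654
  eq          0.08106    0.009772       1.083     0.09139
  solve Keq expr → x = 8.2684e-04; check Q = 1.7150e-05

[G]_eq = 0.08106 M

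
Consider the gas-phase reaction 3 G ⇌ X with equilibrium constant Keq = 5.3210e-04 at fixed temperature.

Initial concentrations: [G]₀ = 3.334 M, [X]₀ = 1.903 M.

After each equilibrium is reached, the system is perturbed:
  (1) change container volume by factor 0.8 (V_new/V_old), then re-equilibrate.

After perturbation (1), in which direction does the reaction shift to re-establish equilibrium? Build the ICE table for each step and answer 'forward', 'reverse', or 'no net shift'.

Direction: forward

Q₀ = 0.05135 vs Keq = 5.3210e-04 ⇒ Q>K, reverse
Step 1:
                  G         X
  init        3.334     1.903
  Δ           4.838    -1.613
  eq          8.172    0.2904
  solve Keq expr → x = -1.613; check Q = 5.3210e-04
Then change container volume by factor 0.8 (V_new/V_old).
Step 2:
                  G         X
  init        10.21     0.363
  Δ         -0.4139     0.138
  eq          9.801    0.5009
  solve Keq expr → x = 0.138; check Q = 5.3210e-04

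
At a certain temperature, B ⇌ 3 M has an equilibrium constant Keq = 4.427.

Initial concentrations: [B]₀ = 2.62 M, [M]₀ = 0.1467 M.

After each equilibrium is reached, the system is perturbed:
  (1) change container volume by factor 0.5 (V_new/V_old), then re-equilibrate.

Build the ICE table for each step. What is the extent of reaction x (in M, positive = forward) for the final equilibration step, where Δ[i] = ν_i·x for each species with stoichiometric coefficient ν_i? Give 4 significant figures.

x = -0.4754 M

Q₀ = 0.001205 vs Keq = 4.427 ⇒ Q<K, forward
Step 1:
                  B         M
  init         2.62    0.1467
  Δ         -0.6386     1.916
  eq          1.981     2.062
  solve Keq expr → x = 0.6386; check Q = 4.427
Then change container volume by factor 0.5 (V_new/V_old).
Step 2:
                  B         M
  init        3.963     4.125
  Δ          0.4754    -1.426
  eq          4.438     2.698
  solve Keq expr → x = -0.4754; check Q = 4.427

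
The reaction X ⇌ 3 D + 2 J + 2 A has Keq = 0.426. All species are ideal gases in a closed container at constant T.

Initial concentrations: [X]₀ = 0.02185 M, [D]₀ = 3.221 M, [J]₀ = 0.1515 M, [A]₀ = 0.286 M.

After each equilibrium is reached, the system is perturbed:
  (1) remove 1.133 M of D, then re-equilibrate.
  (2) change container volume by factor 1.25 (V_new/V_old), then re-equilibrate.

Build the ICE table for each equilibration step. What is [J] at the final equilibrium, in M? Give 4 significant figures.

[J]_eq = 0.133 M

Q₀ = 2.871 vs Keq = 0.426 ⇒ Q>K, reverse
Step 1:
                  X         D         J         A
  I         0.02185     3.221    0.1515     0.286
  C         0.02362  -0.07086  -0.04724  -0.04724
  E         0.04547      3.15    0.1043    0.2388
  solve Keq expr → x = -0.02362; check Q = 0.426
Then remove 1.133 M of D.
Step 2:
                  X         D         J         A
  I         0.04547     2.017    0.1043    0.2388
  C        -0.01656   0.04968   0.03312   0.03312
  E         0.02891     2.067    0.1374    0.2719
  solve Keq expr → x = 0.01656; check Q = 0.426
Then change container volume by factor 1.25 (V_new/V_old).
Step 3:
                  X         D         J         A
  I         0.02313     1.653    0.1099    0.2175
  C        -0.01156   0.03468   0.02312   0.02312
  E         0.01157     1.688     0.133    0.2406
  solve Keq expr → x = 0.01156; check Q = 0.426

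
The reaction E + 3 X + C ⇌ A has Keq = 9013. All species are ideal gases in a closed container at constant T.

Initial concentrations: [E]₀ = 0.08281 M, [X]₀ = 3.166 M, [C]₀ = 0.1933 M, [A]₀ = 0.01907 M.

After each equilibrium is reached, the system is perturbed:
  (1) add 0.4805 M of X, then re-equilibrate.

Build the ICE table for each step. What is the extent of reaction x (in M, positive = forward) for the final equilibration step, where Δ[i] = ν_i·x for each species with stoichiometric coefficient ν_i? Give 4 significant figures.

Q₀ = 0.03754 vs Keq = 9013 ⇒ Q<K, forward
Step 1:
                    E           X           C           A
  I           0.08281       3.166      0.1933     0.01907
  C          -0.08281     -0.2484    -0.08281     0.08281
  E        4.1190e-06       2.918      0.1105      0.1019
  solve Keq expr → x = 0.08281; check Q = 9013
Then add 0.4805 M of X.
Step 2:
                    E           X           C           A
  I        4.1190e-06       3.398      0.1105      0.1019
  C       -1.5118e-06 -4.5354e-06 -1.5118e-06  1.5118e-06
  E        2.6072e-06       3.398      0.1105      0.1019
  solve Keq expr → x = 1.5118e-06; check Q = 9013

x = 1.5118e-06 M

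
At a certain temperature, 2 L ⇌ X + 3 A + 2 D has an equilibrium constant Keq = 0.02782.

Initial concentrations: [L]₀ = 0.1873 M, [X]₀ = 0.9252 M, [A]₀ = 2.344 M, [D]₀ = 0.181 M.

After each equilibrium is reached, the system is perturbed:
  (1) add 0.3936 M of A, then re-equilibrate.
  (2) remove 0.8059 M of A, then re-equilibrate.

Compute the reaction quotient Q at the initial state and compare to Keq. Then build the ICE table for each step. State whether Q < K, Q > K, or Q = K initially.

Q₀ = 11.13; Q > K (proceeds reverse)

Q₀ = 11.13 vs Keq = 0.02782 ⇒ Q>K, reverse
Step 1:
                  L         X         A         D
  init       0.1873    0.9252     2.344     0.181
  Δ          0.1603  -0.08016   -0.2405   -0.1603
  eq         0.3476     0.845     2.104   0.02067
  solve Keq expr → x = -0.08016; check Q = 0.02782
Then add 0.3936 M of A.
Step 2:
                  L         X         A         D
  init       0.3476     0.845     2.497   0.02067
  Δ        0.004402 -0.002201 -0.006603 -0.004402
  eq          0.352    0.8428     2.491   0.01627
  solve Keq expr → x = -0.002201; check Q = 0.02782
Then remove 0.8059 M of A.
Step 3:
                  L         X         A         D
  init        0.352    0.8428     1.685   0.01627
  Δ         -0.0115   0.00575   0.01725    0.0115
  eq         0.3405    0.8486     1.702   0.02777
  solve Keq expr → x = 0.00575; check Q = 0.02782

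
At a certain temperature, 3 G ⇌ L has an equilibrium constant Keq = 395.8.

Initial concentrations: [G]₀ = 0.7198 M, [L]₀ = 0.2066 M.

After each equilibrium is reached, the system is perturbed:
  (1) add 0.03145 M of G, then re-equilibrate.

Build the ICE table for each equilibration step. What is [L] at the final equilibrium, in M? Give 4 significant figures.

[L]_eq = 0.4229 M

Q₀ = 0.554 vs Keq = 395.8 ⇒ Q<K, forward
Step 1:
                    G           L
  Initial      0.7198      0.2066
  Change      -0.6184      0.2061
  Equil        0.1014      0.4127
  solve Keq expr → x = 0.2061; check Q = 395.8
Then add 0.03145 M of G.
Step 2:
                    G           L
  Initial      0.1329      0.4127
  Change     -0.03062     0.01021
  Equil        0.1022      0.4229
  solve Keq expr → x = 0.01021; check Q = 395.8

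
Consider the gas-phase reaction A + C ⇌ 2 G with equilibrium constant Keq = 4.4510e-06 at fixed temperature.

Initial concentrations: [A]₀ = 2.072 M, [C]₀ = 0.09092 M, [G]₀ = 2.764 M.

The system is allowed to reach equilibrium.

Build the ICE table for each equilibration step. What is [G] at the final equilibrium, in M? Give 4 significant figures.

[G]_eq = 0.004753 M

Q₀ = 40.55 vs Keq = 4.4510e-06 ⇒ Q>K, reverse
Step 1:
                    A           C           G
  Initial       2.072     0.09092       2.764
  Change         1.38        1.38      -2.759
  Equil         3.452       1.471    0.004753
  solve Keq expr → x = -1.38; check Q = 4.4510e-06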